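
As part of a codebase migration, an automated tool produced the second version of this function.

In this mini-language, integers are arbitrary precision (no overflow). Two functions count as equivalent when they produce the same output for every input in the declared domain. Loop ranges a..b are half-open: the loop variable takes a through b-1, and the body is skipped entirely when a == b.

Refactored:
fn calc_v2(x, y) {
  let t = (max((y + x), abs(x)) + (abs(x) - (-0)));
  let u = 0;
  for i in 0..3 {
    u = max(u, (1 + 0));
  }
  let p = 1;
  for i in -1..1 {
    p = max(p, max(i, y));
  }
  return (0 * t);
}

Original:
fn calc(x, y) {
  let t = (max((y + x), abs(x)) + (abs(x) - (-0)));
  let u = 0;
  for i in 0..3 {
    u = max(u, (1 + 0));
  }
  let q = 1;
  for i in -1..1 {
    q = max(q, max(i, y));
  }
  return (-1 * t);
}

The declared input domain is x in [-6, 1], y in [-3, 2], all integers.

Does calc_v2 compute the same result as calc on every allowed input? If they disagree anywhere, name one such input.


These are not equivalent — on x=-6, y=-3 the outputs split (-12 vs 0).
calc: t=12, then u=0, then (i=0), then u=1, then (i=1), then u=1, then (i=2), then u=1, then q=1, then (i=-1), then q=1, then (i=0), then q=1, then returns -12
calc_v2: t=12, then u=0, then (i=0), then u=1, then (i=1), then u=1, then (i=2), then u=1, then p=1, then (i=-1), then p=1, then (i=0), then p=1, then returns 0
verdict: not equivalent; witness: x=-6, y=-3


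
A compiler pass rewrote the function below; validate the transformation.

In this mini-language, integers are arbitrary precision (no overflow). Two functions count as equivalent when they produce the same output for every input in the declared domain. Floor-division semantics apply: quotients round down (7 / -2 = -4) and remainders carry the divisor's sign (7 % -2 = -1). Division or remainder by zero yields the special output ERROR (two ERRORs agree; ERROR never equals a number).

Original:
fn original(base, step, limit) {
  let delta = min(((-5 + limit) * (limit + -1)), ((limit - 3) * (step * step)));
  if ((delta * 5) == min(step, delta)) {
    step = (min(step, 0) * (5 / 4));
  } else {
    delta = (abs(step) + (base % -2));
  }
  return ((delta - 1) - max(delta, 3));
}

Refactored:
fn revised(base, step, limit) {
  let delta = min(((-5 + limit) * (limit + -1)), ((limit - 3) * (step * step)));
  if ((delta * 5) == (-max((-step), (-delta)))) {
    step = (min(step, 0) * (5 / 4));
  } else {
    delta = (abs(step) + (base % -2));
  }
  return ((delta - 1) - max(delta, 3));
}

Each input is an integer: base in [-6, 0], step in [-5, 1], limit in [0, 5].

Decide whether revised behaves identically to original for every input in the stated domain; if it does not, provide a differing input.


Equivalent — the differences include min/max/abs usage differs, yet no declared input distinguishes the two.
Spot check at base=-6, step=-2, limit=1 — original: delta := -8 | ((delta * 5) == min(step, delta)): false | delta := 2 | result -2. revised: delta := -8 | ((delta * 5) == (-max((-step), (-delta)))): false | delta := 2 | result -2. Both give -2.
An exhaustive pass over the 294 declared inputs shows identical outputs.
verdict: equivalent


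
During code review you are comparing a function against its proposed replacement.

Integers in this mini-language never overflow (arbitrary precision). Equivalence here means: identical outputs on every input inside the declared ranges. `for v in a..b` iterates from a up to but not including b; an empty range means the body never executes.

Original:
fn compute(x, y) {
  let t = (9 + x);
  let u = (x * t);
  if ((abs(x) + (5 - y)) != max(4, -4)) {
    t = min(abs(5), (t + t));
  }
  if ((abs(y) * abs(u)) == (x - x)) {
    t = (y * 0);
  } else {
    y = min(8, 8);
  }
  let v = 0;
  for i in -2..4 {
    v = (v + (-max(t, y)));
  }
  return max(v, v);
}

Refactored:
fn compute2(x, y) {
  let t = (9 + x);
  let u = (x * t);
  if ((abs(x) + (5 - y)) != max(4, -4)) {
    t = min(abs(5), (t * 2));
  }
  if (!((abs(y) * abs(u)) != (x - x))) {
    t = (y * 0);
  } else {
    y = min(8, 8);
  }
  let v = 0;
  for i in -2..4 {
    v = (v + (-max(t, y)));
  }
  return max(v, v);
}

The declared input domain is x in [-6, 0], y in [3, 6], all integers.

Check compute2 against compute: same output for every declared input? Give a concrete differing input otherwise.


Behavior is preserved: although comparison usage differs, arithmetic usage differs, constant usage differs, boolean connective usage differs, the outputs never diverge.
Tracing x=-1, y=4: compute: t=8, then u=-8, then ((abs(x) + (5 - y)) != max(4, -4)) is true, then t=5, then ((abs(y) * abs(u)) == (x - x)) is false, then y=8, then v=0, then (i=-2), then v=-8, then (i=-1), then v=-16, then (i=0), then v=-24, then (i=1), then v=-32, then (i=2), then v=-40, then (i=3), then v=-48, then returns -48 | compute2: t=8, then u=-8, then ((abs(x) + (5 - y)) != max(4, -4)) is true, then t=5, then (!((abs(y) * abs(u)) != (x - x))) is false, then y=8, then v=0, then (i=-2), then v=-8, then (i=-1), then v=-16, then (i=0), then v=-24, then (i=1), then v=-32, then (i=2), then v=-40, then (i=3), then v=-48, then returns -48 — matching result -48.
Every one of the 28 inputs gives matching results.
verdict: equivalent


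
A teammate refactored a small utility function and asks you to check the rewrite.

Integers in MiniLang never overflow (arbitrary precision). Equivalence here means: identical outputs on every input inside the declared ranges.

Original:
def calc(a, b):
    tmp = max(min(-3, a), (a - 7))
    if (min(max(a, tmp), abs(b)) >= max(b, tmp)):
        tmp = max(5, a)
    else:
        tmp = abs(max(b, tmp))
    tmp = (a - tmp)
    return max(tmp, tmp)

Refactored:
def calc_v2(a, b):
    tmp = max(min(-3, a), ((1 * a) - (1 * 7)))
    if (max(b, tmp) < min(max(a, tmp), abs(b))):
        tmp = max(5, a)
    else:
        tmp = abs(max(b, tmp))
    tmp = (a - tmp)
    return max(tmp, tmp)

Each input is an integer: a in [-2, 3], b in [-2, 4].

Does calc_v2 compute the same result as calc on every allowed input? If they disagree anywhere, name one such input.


There is a counterexample at a=-2, b=-2: -7 on one side, -4 on the other.
calc: tmp=-3, then (min(max(a, tmp), abs(b)) >= max(b, tmp)) is true, then tmp=5, then tmp=-7, then returns -7
calc_v2: tmp=-3, then (max(b, tmp) < min(max(a, tmp), abs(b))) is false, then tmp=2, then tmp=-4, then returns -4
verdict: not equivalent; witness: a=-2, b=-2


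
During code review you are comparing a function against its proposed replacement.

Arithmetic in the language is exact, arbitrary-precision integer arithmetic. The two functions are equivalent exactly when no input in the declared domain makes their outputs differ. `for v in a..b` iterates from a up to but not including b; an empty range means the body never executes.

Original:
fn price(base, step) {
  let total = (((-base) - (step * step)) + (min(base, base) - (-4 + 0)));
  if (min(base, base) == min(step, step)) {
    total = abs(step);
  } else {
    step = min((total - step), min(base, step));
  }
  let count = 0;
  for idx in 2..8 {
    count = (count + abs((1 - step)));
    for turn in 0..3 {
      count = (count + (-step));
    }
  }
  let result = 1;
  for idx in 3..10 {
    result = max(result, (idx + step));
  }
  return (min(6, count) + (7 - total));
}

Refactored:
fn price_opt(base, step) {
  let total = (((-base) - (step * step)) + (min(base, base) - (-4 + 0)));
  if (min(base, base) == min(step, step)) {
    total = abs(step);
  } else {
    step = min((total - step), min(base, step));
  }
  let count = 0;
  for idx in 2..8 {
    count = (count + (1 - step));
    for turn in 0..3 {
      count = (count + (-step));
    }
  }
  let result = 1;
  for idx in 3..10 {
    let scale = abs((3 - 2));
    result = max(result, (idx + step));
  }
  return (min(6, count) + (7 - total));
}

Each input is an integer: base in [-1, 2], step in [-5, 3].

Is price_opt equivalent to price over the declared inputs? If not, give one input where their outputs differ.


Consider the input base=2, step=2.
price: total := 0 | (min(base, base) == min(step, step)): true | total := 2 | count := 0 | iter idx=2: | count := 1 | iter turn=0: | count := -1 | iter turn=1: | count := -3 | iter turn=2: | count := -5 | iter idx=3: | count := -4 | iter turn=0: | count := -6 | iter turn=1: | count := -8 | iter turn=2: | count := -10 | iter idx=4: | count := -9 | iter turn=0: | count := -11 | iter turn=1: | count := -13 | iter turn=2: | count := -15 | iter idx=5: | count := -14 | iter turn=0: | count := -16 | iter turn=1: | count := -18 | iter turn=2: | count := -20 | iter idx=6: | count := -19 | iter turn=0: | count := -21 | iter turn=1: | count := -23 | iter turn=2: | count := -25 | iter idx=7: | count := -24 | iter turn=0: | count := -26 | iter turn=1: | count := -28 | iter turn=2: | count := -30 | result := 1 | iter idx=3: | result := 5 | iter idx=4: | result := 6 | iter idx=5: | result := 7 | iter idx=6: | result := 8 | iter idx=7: | result := 9 | iter idx=8: | result := 10 | iter idx=9: | result := 11 | result -25
price_opt: total := 0 | (min(base, base) == min(step, step)): true | total := 2 | count := 0 | iter idx=2: | count := -1 | iter turn=0: | count := -3 | iter turn=1: | count := -5 | iter turn=2: | count := -7 | iter idx=3: | count := -8 | iter turn=0: | count := -10 | iter turn=1: | count := -12 | iter turn=2: | count := -14 | iter idx=4: | count := -15 | iter turn=0: | count := -17 | iter turn=1: | count := -19 | iter turn=2: | count := -21 | iter idx=5: | count := -22 | iter turn=0: | count := -24 | iter turn=1: | count := -26 | iter turn=2: | count := -28 | iter idx=6: | count := -29 | iter turn=0: | count := -31 | iter turn=1: | count := -33 | iter turn=2: | count := -35 | iter idx=7: | count := -36 | iter turn=0: | count := -38 | iter turn=1: | count := -40 | iter turn=2: | count := -42 | result := 1 | iter idx=3: | scale := 1 | result := 5 | iter idx=4: | scale := 1 | result := 6 | iter idx=5: | scale := 1 | result := 7 | iter idx=6: | scale := 1 | result := 8 | iter idx=7: | scale := 1 | result := 9 | iter idx=8: | scale := 1 | result := 10 | iter idx=9: | scale := 1 | result := 11 | result -37
-25 against -37: the behavior changed.
verdict: not equivalent; witness: base=2, step=2


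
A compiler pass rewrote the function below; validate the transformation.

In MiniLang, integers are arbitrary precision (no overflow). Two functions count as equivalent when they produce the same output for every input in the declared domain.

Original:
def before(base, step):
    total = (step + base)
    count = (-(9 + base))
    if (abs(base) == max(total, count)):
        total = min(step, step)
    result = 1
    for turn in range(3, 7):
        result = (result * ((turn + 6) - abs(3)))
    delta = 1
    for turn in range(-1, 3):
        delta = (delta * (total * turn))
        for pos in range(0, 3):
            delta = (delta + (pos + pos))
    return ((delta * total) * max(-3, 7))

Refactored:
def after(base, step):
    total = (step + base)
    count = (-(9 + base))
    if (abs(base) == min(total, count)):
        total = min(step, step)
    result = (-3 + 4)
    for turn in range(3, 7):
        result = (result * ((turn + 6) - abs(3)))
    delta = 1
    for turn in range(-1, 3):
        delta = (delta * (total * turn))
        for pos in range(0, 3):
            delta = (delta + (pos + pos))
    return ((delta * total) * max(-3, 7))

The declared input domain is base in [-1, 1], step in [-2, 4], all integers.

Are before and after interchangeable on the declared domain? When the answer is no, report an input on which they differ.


The rewrite breaks on base=-1, step=2, where the results are 1092 and 210.
before: total = 1; count = -8; (abs(base) == max(total, count)) -> true; total = 2; result = 1; [turn=3]; result = 6; [turn=4]; result = 42; [turn=5]; result = 336; [turn=6]; result = 3024; delta = 1; [turn=-1]; delta = -2; [pos=0]; delta = -2; [pos=1]; delta = 0; [pos=2]; delta = 4; [turn=0]; delta = 0; [pos=0]; delta = 0; [pos=1]; delta = 2; [pos=2]; delta = 6; [turn=1]; delta = 12; [pos=0]; delta = 12; [pos=1]; delta = 14; [pos=2]; delta = 18; [turn=2]; delta = 72; [pos=0]; delta = 72; [pos=1]; delta = 74; [pos=2]; delta = 78; return 1092
after: total = 1; count = -8; (abs(base) == min(total, count)) -> false; result = 1; [turn=3]; result = 6; [turn=4]; result = 42; [turn=5]; result = 336; [turn=6]; result = 3024; delta = 1; [turn=-1]; delta = -1; [pos=0]; delta = -1; [pos=1]; delta = 1; [pos=2]; delta = 5; [turn=0]; delta = 0; [pos=0]; delta = 0; [pos=1]; delta = 2; [pos=2]; delta = 6; [turn=1]; delta = 6; [pos=0]; delta = 6; [pos=1]; delta = 8; [pos=2]; delta = 12; [turn=2]; delta = 24; [pos=0]; delta = 24; [pos=1]; delta = 26; [pos=2]; delta = 30; return 210
verdict: not equivalent; witness: base=-1, step=2


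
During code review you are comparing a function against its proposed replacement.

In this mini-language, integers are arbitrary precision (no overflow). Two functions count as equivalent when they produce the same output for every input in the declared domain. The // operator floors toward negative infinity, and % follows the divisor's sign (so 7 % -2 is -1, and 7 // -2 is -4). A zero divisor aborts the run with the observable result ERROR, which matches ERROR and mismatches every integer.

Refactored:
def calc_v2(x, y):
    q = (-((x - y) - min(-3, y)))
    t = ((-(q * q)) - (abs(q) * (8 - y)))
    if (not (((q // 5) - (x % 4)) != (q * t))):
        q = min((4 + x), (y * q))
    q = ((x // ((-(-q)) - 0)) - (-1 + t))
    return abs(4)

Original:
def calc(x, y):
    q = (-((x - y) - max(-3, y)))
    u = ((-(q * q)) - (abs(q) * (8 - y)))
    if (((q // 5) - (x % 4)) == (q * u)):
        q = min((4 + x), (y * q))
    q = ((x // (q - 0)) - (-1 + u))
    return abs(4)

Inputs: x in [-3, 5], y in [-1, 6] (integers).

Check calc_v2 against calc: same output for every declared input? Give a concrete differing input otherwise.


Try x=-3, y=0.
calc: q becomes 3; next u becomes -33; next (((q // 5) - (x % 4)) == (q * u)) evaluates to false; next q becomes 33; next final value 4
calc_v2: q becomes 0; next t becomes 0; next (not (((q // 5) - (x % 4)) != (q * t))) evaluates to false; next hits division by zero so the output is ERROR
4 != ERROR, so the rewrite changes behavior.
verdict: not equivalent; witness: x=-3, y=0


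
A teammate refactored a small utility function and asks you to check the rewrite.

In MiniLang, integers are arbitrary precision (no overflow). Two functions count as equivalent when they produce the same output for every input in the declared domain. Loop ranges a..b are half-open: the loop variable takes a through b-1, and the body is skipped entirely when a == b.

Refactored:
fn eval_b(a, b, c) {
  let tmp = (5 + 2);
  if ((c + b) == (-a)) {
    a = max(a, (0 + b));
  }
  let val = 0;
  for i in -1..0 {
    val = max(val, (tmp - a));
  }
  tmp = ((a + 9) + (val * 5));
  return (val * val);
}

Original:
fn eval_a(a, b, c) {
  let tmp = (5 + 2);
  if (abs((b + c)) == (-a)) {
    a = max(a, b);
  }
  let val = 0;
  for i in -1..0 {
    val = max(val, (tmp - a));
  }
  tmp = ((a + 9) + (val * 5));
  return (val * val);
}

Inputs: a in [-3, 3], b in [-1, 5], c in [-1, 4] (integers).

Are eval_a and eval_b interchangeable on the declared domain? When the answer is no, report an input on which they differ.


Not equivalent: a=-2, b=-1, c=-1 separates them (64 vs 81).
eval_a: tmp becomes 7; next (abs((b + c)) == (-a)) evaluates to true; next a becomes -1; next val becomes 0; next at i=-1:; next val becomes 8; next tmp becomes 48; next final value 64
eval_b: tmp becomes 7; next ((c + b) == (-a)) evaluates to false; next val becomes 0; next at i=-1:; next val becomes 9; next tmp becomes 52; next final value 81
verdict: not equivalent; witness: a=-2, b=-1, c=-1


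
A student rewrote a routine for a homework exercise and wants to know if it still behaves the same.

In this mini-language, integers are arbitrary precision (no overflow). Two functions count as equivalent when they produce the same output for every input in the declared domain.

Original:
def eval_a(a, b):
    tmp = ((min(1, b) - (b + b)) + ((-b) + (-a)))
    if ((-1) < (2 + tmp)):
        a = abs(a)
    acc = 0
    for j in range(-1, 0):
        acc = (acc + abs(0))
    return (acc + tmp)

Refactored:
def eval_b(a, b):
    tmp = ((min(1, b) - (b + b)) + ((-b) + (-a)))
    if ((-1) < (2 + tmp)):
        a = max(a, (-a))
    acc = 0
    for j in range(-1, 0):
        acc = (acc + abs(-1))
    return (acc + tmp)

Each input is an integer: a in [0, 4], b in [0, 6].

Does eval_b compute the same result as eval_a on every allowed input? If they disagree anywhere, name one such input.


Input a=0, b=0: 0 from eval_a versus 1 from eval_b.
verdict: not equivalent; witness: a=0, b=0


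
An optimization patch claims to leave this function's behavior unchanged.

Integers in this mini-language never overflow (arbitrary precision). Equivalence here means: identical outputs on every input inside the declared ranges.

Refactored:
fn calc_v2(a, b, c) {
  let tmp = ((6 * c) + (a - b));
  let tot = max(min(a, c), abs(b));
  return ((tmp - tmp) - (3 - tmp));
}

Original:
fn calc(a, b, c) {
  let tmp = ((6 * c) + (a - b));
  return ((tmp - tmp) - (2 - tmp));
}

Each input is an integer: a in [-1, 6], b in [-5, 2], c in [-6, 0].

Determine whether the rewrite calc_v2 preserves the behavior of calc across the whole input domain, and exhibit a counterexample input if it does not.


Consider the input a=-1, b=-5, c=-6.
calc: tmp := -32 | result -34
calc_v2: tmp := -32 | tot := 5 | result -35
-34 != -35, so the rewrite changes behavior.
verdict: not equivalent; witness: a=-1, b=-5, c=-6


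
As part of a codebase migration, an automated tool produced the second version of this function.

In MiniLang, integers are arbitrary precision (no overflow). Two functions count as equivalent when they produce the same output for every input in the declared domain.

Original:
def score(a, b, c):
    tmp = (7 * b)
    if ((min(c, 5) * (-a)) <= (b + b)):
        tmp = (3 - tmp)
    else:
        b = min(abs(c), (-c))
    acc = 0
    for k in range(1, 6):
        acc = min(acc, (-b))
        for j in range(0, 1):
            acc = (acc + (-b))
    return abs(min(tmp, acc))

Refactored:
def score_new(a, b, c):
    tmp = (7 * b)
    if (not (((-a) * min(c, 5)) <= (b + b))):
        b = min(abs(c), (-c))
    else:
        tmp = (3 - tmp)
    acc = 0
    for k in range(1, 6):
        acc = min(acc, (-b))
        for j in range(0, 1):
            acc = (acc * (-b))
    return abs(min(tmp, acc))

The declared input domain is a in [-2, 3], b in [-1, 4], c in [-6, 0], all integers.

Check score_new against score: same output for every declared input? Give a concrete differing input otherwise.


a=-2, b=-1, c=-6 yields 2 from score but 0 from score_new.
verdict: not equivalent; witness: a=-2, b=-1, c=-6


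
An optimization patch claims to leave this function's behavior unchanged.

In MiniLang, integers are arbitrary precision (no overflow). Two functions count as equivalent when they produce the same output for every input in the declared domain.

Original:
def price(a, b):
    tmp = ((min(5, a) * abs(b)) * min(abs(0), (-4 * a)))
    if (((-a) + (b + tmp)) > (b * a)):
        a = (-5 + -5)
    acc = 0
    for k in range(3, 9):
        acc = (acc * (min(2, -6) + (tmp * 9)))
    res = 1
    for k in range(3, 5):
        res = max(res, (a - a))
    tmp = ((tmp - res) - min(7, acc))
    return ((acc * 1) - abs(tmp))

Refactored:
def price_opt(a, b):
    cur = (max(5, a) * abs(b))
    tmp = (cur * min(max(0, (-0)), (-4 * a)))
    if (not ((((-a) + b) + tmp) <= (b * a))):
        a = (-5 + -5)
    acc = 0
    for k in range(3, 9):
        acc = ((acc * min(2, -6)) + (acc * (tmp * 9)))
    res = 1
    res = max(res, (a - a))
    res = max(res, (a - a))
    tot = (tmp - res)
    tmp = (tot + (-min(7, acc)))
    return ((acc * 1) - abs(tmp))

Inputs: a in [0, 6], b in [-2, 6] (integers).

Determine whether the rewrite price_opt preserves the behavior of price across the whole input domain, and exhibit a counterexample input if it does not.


These are not equivalent — on a=1, b=-2 the outputs split (-9 vs -41).
price: tmp = -8; (((-a) + (b + tmp)) > (b * a)) -> false; acc = 0; [k=3]; acc = 0; [k=4]; acc = 0; [k=5]; acc = 0; [k=6]; acc = 0; [k=7]; acc = 0; [k=8]; acc = 0; res = 1; [k=3]; res = 1; [k=4]; res = 1; tmp = -9; return -9
price_opt: cur = 10; tmp = -40; (not ((((-a) + b) + tmp) <= (b * a))) -> false; acc = 0; [k=3]; acc = 0; [k=4]; acc = 0; [k=5]; acc = 0; [k=6]; acc = 0; [k=7]; acc = 0; [k=8]; acc = 0; res = 1; res = 1; res = 1; tot = -41; tmp = -41; return -41
verdict: not equivalent; witness: a=1, b=-2


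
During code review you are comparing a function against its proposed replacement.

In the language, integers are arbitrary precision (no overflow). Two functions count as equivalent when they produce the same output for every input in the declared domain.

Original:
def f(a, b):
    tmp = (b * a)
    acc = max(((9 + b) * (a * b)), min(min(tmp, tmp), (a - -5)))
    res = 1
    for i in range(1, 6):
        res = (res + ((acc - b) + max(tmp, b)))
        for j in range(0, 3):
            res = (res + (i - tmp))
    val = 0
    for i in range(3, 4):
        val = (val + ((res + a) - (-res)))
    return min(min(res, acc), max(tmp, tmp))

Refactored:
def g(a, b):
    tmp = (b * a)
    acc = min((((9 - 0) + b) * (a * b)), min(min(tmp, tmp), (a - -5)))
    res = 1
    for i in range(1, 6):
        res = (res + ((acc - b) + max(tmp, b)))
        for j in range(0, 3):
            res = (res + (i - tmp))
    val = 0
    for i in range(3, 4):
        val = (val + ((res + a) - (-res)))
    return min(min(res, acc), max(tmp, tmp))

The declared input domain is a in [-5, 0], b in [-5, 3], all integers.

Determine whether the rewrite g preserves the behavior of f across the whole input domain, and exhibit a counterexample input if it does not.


On input a=-5, b=-5, f returns 25 while g returns -179.
verdict: not equivalent; witness: a=-5, b=-5


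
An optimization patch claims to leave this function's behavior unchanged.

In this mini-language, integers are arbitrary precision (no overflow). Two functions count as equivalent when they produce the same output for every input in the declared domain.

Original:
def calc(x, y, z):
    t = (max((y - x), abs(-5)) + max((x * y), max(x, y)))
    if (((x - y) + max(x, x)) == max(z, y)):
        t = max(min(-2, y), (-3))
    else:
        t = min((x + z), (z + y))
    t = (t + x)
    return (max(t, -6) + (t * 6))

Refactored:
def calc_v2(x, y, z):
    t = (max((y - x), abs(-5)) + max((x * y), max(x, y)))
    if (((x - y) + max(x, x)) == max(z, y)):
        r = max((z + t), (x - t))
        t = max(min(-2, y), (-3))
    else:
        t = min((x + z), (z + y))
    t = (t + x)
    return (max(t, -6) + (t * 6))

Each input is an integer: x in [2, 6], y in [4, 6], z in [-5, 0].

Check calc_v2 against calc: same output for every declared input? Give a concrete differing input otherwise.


Comparing the listings, the differences include: statement counts differ, plus min/max/abs usage differs, plus arithmetic usage differs, plus local variable names differ.
Spot check at x=5, y=5, z=-5 — calc: t = 30; (((x - y) + max(x, x)) == max(z, y)) -> true; t = -2; t = 3; return 21. calc_v2: t = 30; (((x - y) + max(x, x)) == max(z, y)) -> true; r = 25; t = -2; t = 3; return 21. Both give 21.
Checked all 90 inputs in the declared domain: the outputs agree on every one.
verdict: equivalent


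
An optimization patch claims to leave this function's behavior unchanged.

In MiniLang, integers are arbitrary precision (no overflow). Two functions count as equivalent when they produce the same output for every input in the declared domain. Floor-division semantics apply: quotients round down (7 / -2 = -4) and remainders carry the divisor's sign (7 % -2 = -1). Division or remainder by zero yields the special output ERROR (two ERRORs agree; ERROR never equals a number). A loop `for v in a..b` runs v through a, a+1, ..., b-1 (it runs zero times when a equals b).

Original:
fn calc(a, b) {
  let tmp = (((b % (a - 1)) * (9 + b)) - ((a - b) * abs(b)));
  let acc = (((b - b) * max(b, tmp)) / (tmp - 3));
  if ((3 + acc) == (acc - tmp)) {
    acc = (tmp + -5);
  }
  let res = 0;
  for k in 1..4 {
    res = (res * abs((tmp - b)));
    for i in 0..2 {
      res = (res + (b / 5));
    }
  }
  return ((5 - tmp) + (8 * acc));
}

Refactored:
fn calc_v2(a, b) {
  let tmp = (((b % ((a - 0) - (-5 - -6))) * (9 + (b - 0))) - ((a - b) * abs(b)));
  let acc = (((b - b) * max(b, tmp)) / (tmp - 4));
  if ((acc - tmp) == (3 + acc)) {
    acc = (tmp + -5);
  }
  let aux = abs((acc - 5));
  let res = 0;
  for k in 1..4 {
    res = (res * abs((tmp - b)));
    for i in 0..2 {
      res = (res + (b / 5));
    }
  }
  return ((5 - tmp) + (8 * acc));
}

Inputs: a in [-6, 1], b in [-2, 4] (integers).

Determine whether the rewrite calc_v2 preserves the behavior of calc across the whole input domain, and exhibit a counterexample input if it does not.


There is a counterexample at a=0, b=2: 1 on one side, ERROR on the other.
calc: tmp=4, then acc=0, then ((3 + acc) == (acc - tmp)) is false, then res=0, then (k=1), then res=0, then (i=0), then res=0, then (i=1), then res=0, then (k=2), then res=0, then (i=0), then res=0, then (i=1), then res=0, then (k=3), then res=0, then (i=0), then res=0, then (i=1), then res=0, then returns 1
calc_v2: tmp=4, then a zero divisor aborts: ERROR
verdict: not equivalent; witness: a=0, b=2


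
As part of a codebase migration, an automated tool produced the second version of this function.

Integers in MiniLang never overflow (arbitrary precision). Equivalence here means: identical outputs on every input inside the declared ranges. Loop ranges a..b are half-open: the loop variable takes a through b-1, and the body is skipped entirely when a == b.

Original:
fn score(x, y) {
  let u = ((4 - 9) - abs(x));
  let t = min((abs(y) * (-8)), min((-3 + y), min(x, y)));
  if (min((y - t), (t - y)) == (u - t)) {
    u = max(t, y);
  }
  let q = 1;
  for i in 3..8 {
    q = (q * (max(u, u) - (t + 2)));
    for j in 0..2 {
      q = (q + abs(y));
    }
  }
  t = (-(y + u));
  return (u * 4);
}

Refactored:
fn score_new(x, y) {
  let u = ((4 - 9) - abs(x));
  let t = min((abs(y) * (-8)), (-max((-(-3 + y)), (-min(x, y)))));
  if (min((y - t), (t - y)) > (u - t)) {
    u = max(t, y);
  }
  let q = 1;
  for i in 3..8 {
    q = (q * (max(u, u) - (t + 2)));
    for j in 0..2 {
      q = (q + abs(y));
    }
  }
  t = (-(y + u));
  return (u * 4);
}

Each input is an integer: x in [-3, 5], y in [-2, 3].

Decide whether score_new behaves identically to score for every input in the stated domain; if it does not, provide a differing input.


Evaluate both at x=-3, y=0.
score: u=-8, then t=-3, then (min((y - t), (t - y)) == (u - t)) is false, then q=1, then (i=3), then q=-7, then (j=0), then q=-7, then (j=1), then q=-7, then (i=4), then q=49, then (j=0), then q=49, then (j=1), then q=49, then (i=5), then q=-343, then (j=0), then q=-343, then (j=1), then q=-343, then (i=6), then q=2401, then (j=0), then q=2401, then (j=1), then q=2401, then (i=7), then q=-16807, then (j=0), then q=-16807, then (j=1), then q=-16807, then t=8, then returns -32
score_new: u=-8, then t=-3, then (min((y - t), (t - y)) > (u - t)) is true, then u=0, then q=1, then (i=3), then q=1, then (j=0), then q=1, then (j=1), then q=1, then (i=4), then q=1, then (j=0), then q=1, then (j=1), then q=1, then (i=5), then q=1, then (j=0), then q=1, then (j=1), then q=1, then (i=6), then q=1, then (j=0), then q=1, then (j=1), then q=1, then (i=7), then q=1, then (j=0), then q=1, then (j=1), then q=1, then t=0, then returns 0
-32 vs 0 — the two versions disagree here.
verdict: not equivalent; witness: x=-3, y=0


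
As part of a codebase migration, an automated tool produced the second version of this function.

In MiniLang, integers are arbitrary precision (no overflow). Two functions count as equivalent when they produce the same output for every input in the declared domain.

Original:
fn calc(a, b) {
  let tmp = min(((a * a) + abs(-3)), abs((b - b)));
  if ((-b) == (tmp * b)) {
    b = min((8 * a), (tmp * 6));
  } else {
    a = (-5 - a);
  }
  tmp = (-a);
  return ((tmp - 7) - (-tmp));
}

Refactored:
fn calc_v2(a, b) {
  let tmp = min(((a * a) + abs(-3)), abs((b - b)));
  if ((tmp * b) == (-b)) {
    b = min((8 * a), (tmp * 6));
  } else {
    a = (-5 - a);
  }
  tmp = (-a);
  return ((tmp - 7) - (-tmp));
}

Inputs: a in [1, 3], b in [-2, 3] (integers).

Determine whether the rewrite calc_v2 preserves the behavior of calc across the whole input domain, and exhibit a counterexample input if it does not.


Changes here: same computation, different form; the full 18-point sweep finds no disagreement.
verdict: equivalent


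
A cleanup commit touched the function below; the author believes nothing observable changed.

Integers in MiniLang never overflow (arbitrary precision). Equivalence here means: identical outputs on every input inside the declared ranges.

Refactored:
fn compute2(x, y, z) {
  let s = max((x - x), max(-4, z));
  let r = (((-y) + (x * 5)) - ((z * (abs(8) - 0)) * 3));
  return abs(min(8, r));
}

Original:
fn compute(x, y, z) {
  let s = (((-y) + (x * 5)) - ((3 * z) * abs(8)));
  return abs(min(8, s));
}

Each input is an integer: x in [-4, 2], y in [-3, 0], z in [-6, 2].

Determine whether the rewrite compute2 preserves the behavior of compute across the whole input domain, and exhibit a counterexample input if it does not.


One difference looks behavioral, but it never changes the outcome for any declared input.
Tracing x=-4, y=-3, z=-3: compute: s := 55 | result 8 | compute2: s := 0 | r := 55 | result 8 — matching result 8.
Checked all 252 inputs in the declared domain: the outputs agree on every one.
verdict: equivalent


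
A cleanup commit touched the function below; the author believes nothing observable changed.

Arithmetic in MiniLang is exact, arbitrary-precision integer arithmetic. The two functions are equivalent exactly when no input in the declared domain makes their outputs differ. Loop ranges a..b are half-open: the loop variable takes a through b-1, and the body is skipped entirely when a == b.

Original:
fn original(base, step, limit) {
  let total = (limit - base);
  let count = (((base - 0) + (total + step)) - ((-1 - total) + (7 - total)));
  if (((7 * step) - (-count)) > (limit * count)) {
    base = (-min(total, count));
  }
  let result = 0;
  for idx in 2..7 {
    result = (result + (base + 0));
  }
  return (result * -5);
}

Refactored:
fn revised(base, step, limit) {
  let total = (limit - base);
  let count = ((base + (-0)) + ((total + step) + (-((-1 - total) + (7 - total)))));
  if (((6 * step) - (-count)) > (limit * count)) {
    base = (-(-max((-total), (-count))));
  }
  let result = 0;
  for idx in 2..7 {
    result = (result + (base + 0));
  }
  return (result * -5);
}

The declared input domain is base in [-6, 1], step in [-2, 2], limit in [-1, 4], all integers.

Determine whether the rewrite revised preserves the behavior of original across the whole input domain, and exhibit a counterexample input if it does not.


Evaluate both at base=-5, step=2, limit=2.
original: total = 7; count = 12; (((7 * step) - (-count)) > (limit * count)) -> true; base = -7; result = 0; [idx=2]; result = -7; [idx=3]; result = -14; [idx=4]; result = -21; [idx=5]; result = -28; [idx=6]; result = -35; return 175
revised: total = 7; count = 12; (((6 * step) - (-count)) > (limit * count)) -> false; result = 0; [idx=2]; result = -5; [idx=3]; result = -10; [idx=4]; result = -15; [idx=5]; result = -20; [idx=6]; result = -25; return 125
175 and 125 differ, so these are not the same function on this domain.
verdict: not equivalent; witness: base=-5, step=2, limit=2


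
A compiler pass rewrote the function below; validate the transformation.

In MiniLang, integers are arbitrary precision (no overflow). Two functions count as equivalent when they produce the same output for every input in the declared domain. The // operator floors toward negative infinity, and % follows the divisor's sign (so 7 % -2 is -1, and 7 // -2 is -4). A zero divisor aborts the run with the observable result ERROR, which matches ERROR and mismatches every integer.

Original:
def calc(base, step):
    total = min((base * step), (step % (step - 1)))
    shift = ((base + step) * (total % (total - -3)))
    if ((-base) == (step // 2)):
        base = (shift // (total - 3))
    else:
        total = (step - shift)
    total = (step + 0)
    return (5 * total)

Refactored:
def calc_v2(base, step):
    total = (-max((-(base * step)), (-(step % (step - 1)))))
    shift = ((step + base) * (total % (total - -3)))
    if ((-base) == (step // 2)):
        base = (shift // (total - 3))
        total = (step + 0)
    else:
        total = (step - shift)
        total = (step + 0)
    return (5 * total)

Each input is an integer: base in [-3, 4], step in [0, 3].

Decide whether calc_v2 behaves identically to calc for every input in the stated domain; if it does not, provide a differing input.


Changes here: statement counts differ; also min/max/abs usage differs; also constant usage differs; also arithmetic usage differs; the full 32-point sweep finds no disagreement.
verdict: equivalent


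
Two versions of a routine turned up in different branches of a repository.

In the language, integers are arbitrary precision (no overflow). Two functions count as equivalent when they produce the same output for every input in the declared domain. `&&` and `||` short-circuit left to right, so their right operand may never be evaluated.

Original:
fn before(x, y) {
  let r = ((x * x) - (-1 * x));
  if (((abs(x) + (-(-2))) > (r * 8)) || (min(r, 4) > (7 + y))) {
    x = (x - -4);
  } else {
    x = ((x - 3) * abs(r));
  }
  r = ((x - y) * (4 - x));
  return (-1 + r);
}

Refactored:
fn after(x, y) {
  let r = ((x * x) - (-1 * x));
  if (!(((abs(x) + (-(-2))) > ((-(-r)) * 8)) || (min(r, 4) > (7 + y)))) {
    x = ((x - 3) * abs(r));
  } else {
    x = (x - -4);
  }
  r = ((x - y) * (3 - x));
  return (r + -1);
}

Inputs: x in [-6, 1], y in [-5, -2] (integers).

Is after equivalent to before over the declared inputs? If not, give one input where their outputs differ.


x=-6, y=-5 yields 17 from before but 14 from after.
verdict: not equivalent; witness: x=-6, y=-5


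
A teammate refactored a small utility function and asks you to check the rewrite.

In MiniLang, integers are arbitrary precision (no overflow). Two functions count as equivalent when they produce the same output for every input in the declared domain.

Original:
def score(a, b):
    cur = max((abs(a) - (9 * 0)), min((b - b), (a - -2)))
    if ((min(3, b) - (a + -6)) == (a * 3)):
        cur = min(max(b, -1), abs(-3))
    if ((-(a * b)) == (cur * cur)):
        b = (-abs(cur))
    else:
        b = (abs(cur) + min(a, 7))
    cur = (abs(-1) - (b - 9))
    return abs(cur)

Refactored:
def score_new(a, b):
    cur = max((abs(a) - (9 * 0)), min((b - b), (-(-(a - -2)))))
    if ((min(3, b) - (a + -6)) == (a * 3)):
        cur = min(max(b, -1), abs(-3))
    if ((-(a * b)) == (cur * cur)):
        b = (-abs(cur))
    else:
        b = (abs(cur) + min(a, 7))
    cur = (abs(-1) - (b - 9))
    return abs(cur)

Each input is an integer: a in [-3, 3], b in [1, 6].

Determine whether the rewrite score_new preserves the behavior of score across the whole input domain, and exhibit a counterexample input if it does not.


Changes here: same computation, different form; the full 42-point sweep finds no disagreement.
verdict: equivalent


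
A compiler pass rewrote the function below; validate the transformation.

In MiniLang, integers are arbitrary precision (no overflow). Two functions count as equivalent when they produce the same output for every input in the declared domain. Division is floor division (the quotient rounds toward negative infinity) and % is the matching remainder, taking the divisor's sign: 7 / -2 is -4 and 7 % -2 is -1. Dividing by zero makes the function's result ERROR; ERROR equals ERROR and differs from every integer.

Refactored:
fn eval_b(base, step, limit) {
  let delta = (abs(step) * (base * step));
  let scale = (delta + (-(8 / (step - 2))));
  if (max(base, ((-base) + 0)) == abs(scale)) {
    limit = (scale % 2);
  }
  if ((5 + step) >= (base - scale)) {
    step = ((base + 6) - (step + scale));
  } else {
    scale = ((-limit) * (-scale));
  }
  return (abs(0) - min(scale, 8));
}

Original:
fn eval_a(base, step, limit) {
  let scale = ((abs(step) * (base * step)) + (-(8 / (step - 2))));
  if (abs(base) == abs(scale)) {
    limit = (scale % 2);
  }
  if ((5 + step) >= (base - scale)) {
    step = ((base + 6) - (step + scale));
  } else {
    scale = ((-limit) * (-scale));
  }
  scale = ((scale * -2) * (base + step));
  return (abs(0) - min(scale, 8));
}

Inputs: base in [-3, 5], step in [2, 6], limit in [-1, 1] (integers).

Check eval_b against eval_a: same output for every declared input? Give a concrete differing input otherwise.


The rewrite breaks on base=-3, step=3, limit=-1, where the results are 0 and -8.
eval_a: scale=-35, then (abs(base) == abs(scale)) is false, then ((5 + step) >= (base - scale)) is false, then scale=35, then scale=0, then returns 0
eval_b: delta=-27, then scale=-35, then (max(base, ((-base) + 0)) == abs(scale)) is false, then ((5 + step) >= (base - scale)) is false, then scale=35, then returns -8
verdict: not equivalent; witness: base=-3, step=3, limit=-1


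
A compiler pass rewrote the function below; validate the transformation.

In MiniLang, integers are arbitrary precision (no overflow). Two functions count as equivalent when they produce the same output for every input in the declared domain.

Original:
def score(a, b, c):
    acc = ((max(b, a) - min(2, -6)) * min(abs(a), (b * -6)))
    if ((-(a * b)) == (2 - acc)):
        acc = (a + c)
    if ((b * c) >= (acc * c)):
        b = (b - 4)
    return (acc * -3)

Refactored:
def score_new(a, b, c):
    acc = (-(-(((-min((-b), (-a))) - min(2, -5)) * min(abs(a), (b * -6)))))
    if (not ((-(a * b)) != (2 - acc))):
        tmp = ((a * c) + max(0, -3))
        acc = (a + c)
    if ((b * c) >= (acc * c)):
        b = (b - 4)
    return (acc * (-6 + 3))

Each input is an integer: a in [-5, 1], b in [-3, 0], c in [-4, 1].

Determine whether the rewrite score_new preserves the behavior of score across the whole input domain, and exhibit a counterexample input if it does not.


The rewrite breaks on a=-5, b=-3, c=-4, where the results are -45 and -30.
score: acc=15, then ((-(a * b)) == (2 - acc)) is false, then ((b * c) >= (acc * c)) is true, then b=-7, then returns -45
score_new: acc=10, then (not ((-(a * b)) != (2 - acc))) is false, then ((b * c) >= (acc * c)) is true, then b=-7, then returns -30
verdict: not equivalent; witness: a=-5, b=-3, c=-4


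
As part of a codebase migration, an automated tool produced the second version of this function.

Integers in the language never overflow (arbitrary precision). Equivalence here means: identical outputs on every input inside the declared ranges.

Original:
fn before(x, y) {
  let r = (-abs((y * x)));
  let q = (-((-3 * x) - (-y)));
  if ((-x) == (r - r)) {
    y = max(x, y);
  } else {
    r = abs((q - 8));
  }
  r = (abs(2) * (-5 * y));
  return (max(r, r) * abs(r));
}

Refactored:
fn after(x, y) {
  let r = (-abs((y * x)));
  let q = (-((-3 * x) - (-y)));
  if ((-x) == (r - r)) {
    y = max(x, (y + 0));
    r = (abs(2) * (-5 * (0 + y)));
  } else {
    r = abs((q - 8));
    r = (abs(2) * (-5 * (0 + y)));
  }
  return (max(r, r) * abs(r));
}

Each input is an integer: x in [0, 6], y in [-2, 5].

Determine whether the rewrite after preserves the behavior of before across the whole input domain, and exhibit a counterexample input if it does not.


Reading the diff, among the changes: min/max/abs usage differs, arithmetic usage differs, constant usage differs, statement counts differ.
As a probe, take x=1, y=3: before runs r becomes -3; next q becomes 0; next ((-x) == (r - r)) evaluates to false; next r becomes 8; next r becomes -30; next final value -900; after runs r becomes -3; next q becomes 0; next ((-x) == (r - r)) evaluates to false; next r becomes 8; next r becomes -30; next final value -900; both end at -900.
Every one of the 56 inputs gives matching results.
verdict: equivalent
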